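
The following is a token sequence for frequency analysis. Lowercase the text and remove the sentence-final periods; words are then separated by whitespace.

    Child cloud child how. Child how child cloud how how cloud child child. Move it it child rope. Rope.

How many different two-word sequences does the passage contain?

19 tokens → 18 bigram windows in total.
Repeated bigrams (each contributes count−1 duplicates):
  child cloud: 2
  child how: 2
  cloud child: 2
  how child: 2
4 duplicate windows → 18 − 4 = 14 distinct.

14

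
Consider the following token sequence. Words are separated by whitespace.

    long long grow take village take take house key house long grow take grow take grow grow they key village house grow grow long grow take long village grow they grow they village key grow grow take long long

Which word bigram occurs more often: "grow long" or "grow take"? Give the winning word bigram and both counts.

"grow long": 1 occurrence
"grow take": 5 occurrences

"grow take" (5 vs 1)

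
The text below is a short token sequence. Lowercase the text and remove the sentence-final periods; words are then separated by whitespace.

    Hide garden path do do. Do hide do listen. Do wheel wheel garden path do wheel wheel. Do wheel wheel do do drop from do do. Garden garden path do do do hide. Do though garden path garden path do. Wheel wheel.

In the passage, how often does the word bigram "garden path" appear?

Scanning the 41 overlapping bigram windows for "garden path":
  position 2–3: garden path
  position 13–14: garden path
  position 28–29: garden path
  position 36–37: garden path
  position 38–39: garden path

5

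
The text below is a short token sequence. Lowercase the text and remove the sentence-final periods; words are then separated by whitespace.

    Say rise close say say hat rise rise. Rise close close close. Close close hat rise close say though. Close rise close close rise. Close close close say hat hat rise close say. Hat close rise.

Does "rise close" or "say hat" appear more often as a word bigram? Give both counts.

"rise close" (6 vs 3)

"rise close": 6 occurrences
"say hat": 3 occurrences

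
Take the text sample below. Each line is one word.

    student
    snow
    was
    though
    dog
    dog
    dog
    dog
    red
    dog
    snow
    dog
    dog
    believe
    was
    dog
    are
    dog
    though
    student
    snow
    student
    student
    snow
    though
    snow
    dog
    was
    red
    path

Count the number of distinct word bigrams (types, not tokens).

30 tokens → 29 bigram windows in total.
Repeated bigrams (each contributes count−1 duplicates):
  dog dog: 4
  student snow: 3
  snow dog: 2
6 duplicate windows → 29 − 6 = 23 distinct.

23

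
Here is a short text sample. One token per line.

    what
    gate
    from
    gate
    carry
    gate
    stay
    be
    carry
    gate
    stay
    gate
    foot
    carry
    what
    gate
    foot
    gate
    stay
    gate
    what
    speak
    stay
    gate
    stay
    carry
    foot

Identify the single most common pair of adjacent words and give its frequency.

"gate stay", 4 times

Bigram frequencies (highest first):
  gate stay: 4
  stay gate: 3
  what gate: 2
  carry gate: 2
  gate foot: 2
  gate from: 1
  … (12 more, each ≤ 1)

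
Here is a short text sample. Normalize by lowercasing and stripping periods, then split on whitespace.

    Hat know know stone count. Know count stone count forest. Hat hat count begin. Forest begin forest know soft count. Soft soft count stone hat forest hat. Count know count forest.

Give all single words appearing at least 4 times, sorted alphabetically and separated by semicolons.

count; forest; hat; know

Unigram counts meeting the condition (at least 4 times):
  count: 8
  forest: 5
  hat: 5
  know: 5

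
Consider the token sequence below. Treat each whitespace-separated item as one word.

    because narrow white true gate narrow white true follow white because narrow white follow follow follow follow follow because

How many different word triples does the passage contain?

19 tokens → 17 trigram windows in total.
Repeated trigrams (each contributes count−1 duplicates):
  follow follow follow: 3
  because narrow white: 2
  narrow white true: 2
4 duplicate windows → 17 − 4 = 13 distinct.

13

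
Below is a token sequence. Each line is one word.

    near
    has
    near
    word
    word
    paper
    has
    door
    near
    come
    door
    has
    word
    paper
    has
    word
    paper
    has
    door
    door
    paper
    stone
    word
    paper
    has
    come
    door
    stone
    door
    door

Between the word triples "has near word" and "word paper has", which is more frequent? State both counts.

"has near word": 1 occurrence
"word paper has": 4 occurrences

"word paper has" (4 vs 1)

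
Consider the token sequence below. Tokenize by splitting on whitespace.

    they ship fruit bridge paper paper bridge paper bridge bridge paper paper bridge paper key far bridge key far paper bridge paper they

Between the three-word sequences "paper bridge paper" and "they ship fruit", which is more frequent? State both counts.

"paper bridge paper" (3 vs 1)

"paper bridge paper": 3 occurrences
"they ship fruit": 1 occurrence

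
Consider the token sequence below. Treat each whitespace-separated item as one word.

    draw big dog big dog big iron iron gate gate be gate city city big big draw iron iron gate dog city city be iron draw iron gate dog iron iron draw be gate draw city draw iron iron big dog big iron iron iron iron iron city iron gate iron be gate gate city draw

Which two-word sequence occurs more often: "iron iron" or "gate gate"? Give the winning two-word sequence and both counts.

"iron iron": 8 occurrences
"gate gate": 2 occurrences

"iron iron" (8 vs 2)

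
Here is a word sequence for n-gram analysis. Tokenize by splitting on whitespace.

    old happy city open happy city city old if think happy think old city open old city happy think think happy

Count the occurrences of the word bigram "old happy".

Scanning the 20 overlapping bigram windows for "old happy":
  position 1–2: old happy

1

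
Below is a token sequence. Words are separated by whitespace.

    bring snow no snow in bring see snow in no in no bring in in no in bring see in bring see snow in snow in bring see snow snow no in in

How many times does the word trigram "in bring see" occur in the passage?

Scanning the 31 overlapping trigram windows for "in bring see":
  position 5–7: in bring see
  position 17–19: in bring see
  position 20–22: in bring see
  position 26–28: in bring see

4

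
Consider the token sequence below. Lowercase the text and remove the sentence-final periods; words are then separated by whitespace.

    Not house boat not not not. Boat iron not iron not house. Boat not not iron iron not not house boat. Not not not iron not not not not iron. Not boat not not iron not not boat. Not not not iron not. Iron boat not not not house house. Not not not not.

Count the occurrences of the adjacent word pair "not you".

Scanning the 53 overlapping bigram windows for "not you":
  (none found)

0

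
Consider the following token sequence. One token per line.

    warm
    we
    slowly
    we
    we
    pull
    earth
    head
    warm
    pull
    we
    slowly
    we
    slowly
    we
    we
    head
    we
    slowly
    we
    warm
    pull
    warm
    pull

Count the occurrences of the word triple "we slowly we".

4

Scanning the 22 overlapping trigram windows for "we slowly we":
  position 2–4: we slowly we
  position 11–13: we slowly we
  position 13–15: we slowly we
  position 18–20: we slowly we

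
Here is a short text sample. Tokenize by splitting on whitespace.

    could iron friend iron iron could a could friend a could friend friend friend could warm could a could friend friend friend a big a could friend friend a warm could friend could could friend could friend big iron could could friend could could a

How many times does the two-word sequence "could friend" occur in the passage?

Scanning the 44 overlapping bigram windows for "could friend":
  position 8–9: could friend
  position 11–12: could friend
  position 19–20: could friend
  position 26–27: could friend
  position 31–32: could friend
  position 34–35: could friend
  position 36–37: could friend
  position 41–42: could friend

8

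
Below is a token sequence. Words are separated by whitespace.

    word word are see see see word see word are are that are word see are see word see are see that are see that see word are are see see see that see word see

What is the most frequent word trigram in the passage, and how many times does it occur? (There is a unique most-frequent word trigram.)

"see word see", 3 times

Trigram frequencies (highest first):
  see word see: 3
  are see see: 2
  see see see: 2
  see word are: 2
  word are are: 2
  word see are: 2
  … (17 more, each ≤ 2)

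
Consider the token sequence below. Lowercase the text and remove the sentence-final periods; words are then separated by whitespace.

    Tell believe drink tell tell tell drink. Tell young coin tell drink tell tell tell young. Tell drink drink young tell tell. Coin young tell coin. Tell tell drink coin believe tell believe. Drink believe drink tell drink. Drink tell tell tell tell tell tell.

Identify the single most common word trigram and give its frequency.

Trigram frequencies (highest first):
  tell tell tell: 6
  drink tell tell: 3
  tell believe drink: 2
  believe drink tell: 2
  tell tell drink: 2
  tell drink tell: 2
  … (25 more, each ≤ 2)

"tell tell tell", 6 times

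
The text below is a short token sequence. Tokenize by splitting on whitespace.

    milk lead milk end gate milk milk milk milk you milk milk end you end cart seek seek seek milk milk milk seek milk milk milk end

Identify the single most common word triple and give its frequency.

"milk milk milk", 4 times

Trigram frequencies (highest first):
  milk milk milk: 4
  milk milk end: 2
  seek milk milk: 2
  milk lead milk: 1
  lead milk end: 1
  milk end gate: 1
  … (14 more, each ≤ 1)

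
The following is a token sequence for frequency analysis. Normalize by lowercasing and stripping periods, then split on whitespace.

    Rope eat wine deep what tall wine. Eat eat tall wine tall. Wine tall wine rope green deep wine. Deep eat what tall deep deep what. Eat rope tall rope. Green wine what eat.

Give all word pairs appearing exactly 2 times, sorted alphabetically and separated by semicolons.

Bigram counts meeting the condition (exactly 2 times):
  deep what: 2
  rope green: 2
  what eat: 2
  what tall: 2
  wine deep: 2
  wine tall: 2

deep what; rope green; what eat; what tall; wine deep; wine tall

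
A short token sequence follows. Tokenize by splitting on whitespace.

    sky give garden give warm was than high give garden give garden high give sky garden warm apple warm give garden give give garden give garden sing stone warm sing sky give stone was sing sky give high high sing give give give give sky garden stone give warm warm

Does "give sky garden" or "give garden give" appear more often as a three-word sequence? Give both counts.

"give garden give" (4 vs 2)

"give sky garden": 2 occurrences
"give garden give": 4 occurrences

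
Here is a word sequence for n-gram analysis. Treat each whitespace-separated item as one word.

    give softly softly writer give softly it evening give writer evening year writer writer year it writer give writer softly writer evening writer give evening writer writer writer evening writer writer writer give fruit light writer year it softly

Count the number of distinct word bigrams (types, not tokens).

39 tokens → 38 bigram windows in total.
Repeated bigrams (each contributes count−1 duplicates):
  writer writer: 5
  writer give: 4
  evening writer: 3
  writer evening: 3
  give softly: 2
  give writer: 2
  softly writer: 2
  writer year: 2
  … (1 more repeated)
16 duplicate windows → 38 − 16 = 22 distinct.

22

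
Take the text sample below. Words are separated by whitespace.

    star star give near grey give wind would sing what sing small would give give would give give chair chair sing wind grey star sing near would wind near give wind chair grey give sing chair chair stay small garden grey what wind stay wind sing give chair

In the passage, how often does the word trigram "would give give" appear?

Scanning the 46 overlapping trigram windows for "would give give":
  position 13–15: would give give
  position 16–18: would give give

2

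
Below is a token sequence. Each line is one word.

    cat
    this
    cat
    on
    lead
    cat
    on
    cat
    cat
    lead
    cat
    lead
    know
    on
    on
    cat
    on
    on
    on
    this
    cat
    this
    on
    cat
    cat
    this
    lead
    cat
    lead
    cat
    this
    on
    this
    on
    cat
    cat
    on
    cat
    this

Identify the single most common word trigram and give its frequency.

Trigram frequencies (highest first):
  on cat cat: 3
  cat on cat: 2
  cat lead cat: 2
  lead cat lead: 2
  cat this on: 2
  this on cat: 2
  … (24 more, each ≤ 1)

"on cat cat", 3 times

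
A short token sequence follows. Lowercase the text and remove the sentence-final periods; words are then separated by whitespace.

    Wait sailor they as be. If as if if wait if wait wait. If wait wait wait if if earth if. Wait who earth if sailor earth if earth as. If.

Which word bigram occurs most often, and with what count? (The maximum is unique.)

Bigram frequencies (highest first):
  if wait: 4
  wait if: 3
  wait wait: 3
  earth if: 3
  as if: 2
  if if: 2
  … (12 more, each ≤ 2)

"if wait", 4 times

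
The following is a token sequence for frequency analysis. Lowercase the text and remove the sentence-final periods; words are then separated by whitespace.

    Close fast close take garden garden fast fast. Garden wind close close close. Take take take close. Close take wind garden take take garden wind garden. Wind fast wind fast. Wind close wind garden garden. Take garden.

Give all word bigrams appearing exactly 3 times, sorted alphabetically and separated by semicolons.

Bigram counts meeting the condition (exactly 3 times):
  close close: 3
  close take: 3
  garden wind: 3
  take garden: 3
  take take: 3
  wind garden: 3

close close; close take; garden wind; take garden; take take; wind garden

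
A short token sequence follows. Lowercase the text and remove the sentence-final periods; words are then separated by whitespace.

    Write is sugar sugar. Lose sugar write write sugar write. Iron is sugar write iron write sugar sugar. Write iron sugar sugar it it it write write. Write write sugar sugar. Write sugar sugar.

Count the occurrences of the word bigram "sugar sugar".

5

Scanning the 33 overlapping bigram windows for "sugar sugar":
  position 3–4: sugar sugar
  position 17–18: sugar sugar
  position 21–22: sugar sugar
  position 30–31: sugar sugar
  position 33–34: sugar sugar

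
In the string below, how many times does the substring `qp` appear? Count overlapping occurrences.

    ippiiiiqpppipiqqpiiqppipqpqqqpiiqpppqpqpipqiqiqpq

9

Sliding a length-2 window over the 49 characters (48 positions):
  position 8–9: qp
  position 16–17: qp
  position 20–21: qp
  position 25–26: qp
  position 29–30: qp
  position 33–34: qp
  position 37–38: qp
  position 39–40: qp
  position 47–48: qp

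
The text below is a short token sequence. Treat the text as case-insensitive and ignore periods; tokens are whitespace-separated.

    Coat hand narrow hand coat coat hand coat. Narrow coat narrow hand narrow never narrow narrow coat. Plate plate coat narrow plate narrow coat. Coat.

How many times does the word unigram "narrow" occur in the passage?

8

Scanning the 25 tokens for "narrow":
  position 3: narrow
  position 9: narrow
  position 11: narrow
  position 13: narrow
  position 15: narrow
  position 16: narrow
  position 21: narrow
  position 23: narrow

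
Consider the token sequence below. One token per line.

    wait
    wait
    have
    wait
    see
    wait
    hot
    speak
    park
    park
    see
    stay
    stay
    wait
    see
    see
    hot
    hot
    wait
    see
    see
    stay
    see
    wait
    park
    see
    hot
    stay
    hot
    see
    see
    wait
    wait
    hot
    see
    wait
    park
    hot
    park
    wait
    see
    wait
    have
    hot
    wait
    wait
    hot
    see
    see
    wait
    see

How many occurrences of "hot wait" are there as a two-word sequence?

Scanning the 50 overlapping bigram windows for "hot wait":
  position 18–19: hot wait
  position 44–45: hot wait

2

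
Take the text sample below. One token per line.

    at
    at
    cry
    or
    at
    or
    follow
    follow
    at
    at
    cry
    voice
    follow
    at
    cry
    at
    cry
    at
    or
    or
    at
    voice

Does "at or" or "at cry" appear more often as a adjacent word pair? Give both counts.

"at or": 2 occurrences
"at cry": 4 occurrences

"at cry" (4 vs 2)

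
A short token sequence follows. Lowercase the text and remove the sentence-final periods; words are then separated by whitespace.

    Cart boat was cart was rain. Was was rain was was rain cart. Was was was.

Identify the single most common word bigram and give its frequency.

"was was", 4 times

Bigram frequencies (highest first):
  was was: 4
  was rain: 3
  cart was: 2
  rain was: 2
  cart boat: 1
  boat was: 1
  … (2 more, each ≤ 1)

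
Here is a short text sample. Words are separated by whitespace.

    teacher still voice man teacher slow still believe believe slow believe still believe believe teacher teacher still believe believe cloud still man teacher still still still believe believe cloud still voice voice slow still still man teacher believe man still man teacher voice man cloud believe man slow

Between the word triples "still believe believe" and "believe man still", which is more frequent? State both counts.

"still believe believe" (4 vs 1)

"still believe believe": 4 occurrences
"believe man still": 1 occurrence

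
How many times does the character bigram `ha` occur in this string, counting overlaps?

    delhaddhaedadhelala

Sliding a length-2 window over the 19 characters (18 positions):
  position 4–5: ha
  position 8–9: ha

2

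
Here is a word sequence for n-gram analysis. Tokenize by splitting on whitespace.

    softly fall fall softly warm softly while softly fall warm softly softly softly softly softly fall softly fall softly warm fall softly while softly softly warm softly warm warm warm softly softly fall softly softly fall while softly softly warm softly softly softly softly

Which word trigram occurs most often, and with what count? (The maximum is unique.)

Trigram frequencies (highest first):
  softly softly softly: 5
  softly warm softly: 3
  warm softly softly: 3
  softly softly fall: 3
  softly fall softly: 3
  fall softly warm: 2
  … (20 more, each ≤ 2)

"softly softly softly", 5 times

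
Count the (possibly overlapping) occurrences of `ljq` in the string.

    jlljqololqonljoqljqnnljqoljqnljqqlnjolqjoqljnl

5

Sliding a length-3 window over the 46 characters (44 positions):
  position 3–5: ljq
  position 17–19: ljq
  position 22–24: ljq
  position 26–28: ljq
  position 30–32: ljq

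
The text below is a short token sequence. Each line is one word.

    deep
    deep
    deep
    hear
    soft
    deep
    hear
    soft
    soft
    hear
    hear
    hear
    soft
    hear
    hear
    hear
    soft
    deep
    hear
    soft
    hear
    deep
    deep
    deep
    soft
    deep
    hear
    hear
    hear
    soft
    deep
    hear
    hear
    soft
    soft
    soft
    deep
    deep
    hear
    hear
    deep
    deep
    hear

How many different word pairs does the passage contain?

9

43 tokens → 42 bigram windows in total.
Repeated bigrams (each contributes count−1 duplicates):
  hear hear: 8
  deep hear: 7
  hear soft: 7
  deep deep: 6
  soft deep: 5
  soft hear: 3
  soft soft: 3
  hear deep: 2
33 duplicate windows → 42 − 33 = 9 distinct.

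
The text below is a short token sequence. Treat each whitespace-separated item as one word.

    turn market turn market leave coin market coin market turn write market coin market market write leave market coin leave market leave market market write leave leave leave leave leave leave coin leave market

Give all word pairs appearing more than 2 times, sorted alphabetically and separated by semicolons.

Bigram counts meeting the condition (more than 2 times):
  coin market: 3
  leave leave: 5
  leave market: 4
  market coin: 3

coin market; leave leave; leave market; market coin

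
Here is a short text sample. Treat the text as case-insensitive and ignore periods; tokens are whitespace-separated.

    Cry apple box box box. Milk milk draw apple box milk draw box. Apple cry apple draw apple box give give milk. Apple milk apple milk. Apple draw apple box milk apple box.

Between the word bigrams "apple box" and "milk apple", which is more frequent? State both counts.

"apple box" (5 vs 4)

"apple box": 5 occurrences
"milk apple": 4 occurrences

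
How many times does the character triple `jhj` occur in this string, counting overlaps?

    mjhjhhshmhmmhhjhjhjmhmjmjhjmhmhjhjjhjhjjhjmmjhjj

9

Sliding a length-3 window over the 48 characters (46 positions):
  position 2–4: jhj
  position 15–17: jhj
  position 17–19: jhj
  position 25–27: jhj
  position 32–34: jhj
  position 35–37: jhj
  position 37–39: jhj
  position 40–42: jhj
  position 45–47: jhj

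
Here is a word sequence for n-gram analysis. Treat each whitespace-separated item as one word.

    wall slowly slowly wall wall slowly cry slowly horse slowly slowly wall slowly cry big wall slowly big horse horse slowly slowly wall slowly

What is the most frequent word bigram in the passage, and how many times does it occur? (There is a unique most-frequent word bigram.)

Bigram frequencies (highest first):
  wall slowly: 5
  slowly slowly: 3
  slowly wall: 3
  slowly cry: 2
  horse slowly: 2
  wall wall: 1
  … (7 more, each ≤ 1)

"wall slowly", 5 times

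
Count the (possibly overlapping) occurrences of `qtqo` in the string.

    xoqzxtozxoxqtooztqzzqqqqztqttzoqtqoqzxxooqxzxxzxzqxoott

Sliding a length-4 window over the 55 characters (52 positions):
  position 32–35: qtqo

1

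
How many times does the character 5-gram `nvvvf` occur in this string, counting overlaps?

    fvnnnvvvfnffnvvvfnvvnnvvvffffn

Sliding a length-5 window over the 30 characters (26 positions):
  position 5–9: nvvvf
  position 13–17: nvvvf
  position 22–26: nvvvf

3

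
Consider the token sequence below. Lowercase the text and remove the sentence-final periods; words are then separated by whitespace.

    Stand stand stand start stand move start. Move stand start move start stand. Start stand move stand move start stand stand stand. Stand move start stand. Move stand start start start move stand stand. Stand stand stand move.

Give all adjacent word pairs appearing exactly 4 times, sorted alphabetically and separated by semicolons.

move stand; move start; stand start

Bigram counts meeting the condition (exactly 4 times):
  move stand: 4
  move start: 4
  stand start: 4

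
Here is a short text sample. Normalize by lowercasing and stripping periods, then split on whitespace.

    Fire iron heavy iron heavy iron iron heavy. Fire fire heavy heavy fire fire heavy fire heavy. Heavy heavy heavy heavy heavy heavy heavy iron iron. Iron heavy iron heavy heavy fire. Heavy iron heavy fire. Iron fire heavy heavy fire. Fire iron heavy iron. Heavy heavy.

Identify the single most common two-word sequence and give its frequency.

Bigram frequencies (highest first):
  heavy heavy: 11
  iron heavy: 8
  heavy iron: 6
  heavy fire: 6
  fire heavy: 5
  fire iron: 3
  … (3 more, each ≤ 3)

"heavy heavy", 11 times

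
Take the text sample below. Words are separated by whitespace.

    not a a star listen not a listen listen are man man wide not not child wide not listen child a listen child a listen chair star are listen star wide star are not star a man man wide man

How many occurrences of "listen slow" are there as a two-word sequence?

0

Scanning the 39 overlapping bigram windows for "listen slow":
  (none found)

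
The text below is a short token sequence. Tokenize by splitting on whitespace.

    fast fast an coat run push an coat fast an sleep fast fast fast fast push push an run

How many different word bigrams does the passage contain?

19 tokens → 18 bigram windows in total.
Repeated bigrams (each contributes count−1 duplicates):
  fast fast: 4
  an coat: 2
  fast an: 2
  push an: 2
6 duplicate windows → 18 − 6 = 12 distinct.

12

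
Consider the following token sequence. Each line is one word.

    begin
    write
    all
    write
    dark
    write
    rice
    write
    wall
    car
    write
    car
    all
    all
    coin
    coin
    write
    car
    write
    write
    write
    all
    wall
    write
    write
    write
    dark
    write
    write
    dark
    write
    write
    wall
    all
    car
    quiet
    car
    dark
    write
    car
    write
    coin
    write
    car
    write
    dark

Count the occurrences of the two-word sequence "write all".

2

Scanning the 45 overlapping bigram windows for "write all":
  position 2–3: write all
  position 21–22: write all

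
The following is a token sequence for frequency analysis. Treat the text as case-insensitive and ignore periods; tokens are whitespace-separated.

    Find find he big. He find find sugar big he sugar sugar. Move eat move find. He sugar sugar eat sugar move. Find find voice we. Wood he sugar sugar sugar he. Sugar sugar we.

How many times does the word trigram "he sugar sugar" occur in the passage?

Scanning the 33 overlapping trigram windows for "he sugar sugar":
  position 10–12: he sugar sugar
  position 17–19: he sugar sugar
  position 28–30: he sugar sugar
  position 32–34: he sugar sugar

4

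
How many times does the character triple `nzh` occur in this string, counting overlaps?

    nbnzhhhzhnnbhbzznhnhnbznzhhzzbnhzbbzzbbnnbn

Sliding a length-3 window over the 43 characters (41 positions):
  position 3–5: nzh
  position 24–26: nzh

2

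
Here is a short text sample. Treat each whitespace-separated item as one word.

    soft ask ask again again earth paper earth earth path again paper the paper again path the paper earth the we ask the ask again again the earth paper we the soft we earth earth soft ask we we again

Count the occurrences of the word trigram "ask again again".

2

Scanning the 38 overlapping trigram windows for "ask again again":
  position 3–5: ask again again
  position 24–26: ask again again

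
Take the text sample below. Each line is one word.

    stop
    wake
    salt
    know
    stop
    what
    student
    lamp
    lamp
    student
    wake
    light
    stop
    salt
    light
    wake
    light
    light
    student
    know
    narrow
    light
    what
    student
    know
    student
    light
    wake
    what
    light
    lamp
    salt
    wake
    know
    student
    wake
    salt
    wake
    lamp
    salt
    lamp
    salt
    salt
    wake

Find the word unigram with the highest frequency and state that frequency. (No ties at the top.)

Unigram frequencies (highest first):
  wake: 8
  salt: 7
  light: 7
  student: 6
  lamp: 5
  know: 4
  … (3 more, each ≤ 3)

"wake", 8 times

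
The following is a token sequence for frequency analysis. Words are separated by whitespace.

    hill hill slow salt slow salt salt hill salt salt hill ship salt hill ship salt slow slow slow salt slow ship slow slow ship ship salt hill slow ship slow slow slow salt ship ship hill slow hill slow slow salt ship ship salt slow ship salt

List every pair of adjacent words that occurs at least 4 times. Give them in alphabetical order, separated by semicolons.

Bigram counts meeting the condition (at least 4 times):
  hill slow: 4
  salt hill: 4
  salt slow: 4
  ship salt: 5
  slow salt: 5
  slow ship: 4
  slow slow: 6

hill slow; salt hill; salt slow; ship salt; slow salt; slow ship; slow slow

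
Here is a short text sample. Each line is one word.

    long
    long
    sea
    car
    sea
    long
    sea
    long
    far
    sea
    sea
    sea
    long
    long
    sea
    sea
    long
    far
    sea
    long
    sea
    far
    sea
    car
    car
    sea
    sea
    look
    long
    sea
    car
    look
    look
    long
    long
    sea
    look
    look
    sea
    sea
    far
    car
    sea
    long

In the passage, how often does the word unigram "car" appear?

5

Scanning the 44 tokens for "car":
  position 4: car
  position 24: car
  position 25: car
  position 31: car
  position 42: car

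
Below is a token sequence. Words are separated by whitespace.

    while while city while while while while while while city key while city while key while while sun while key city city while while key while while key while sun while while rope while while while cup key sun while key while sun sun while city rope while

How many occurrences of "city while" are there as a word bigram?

3

Scanning the 47 overlapping bigram windows for "city while":
  position 3–4: city while
  position 13–14: city while
  position 22–23: city while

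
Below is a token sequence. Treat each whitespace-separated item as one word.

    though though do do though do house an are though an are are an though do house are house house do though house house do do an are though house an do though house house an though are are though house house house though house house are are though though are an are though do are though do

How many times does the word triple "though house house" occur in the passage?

Scanning the 56 overlapping trigram windows for "though house house":
  position 22–24: though house house
  position 33–35: though house house
  position 40–42: though house house
  position 44–46: though house house

4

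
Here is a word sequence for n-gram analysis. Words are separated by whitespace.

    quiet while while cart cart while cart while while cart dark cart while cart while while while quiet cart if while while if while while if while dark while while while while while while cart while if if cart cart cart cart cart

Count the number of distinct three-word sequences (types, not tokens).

26

43 tokens → 41 trigram windows in total.
Repeated trigrams (each contributes count−1 duplicates):
  while while while: 5
  cart cart cart: 3
  while cart while: 3
  while while cart: 3
  cart while cart: 2
  cart while while: 2
  if while while: 2
  while if while: 2
  … (1 more repeated)
15 duplicate windows → 41 − 15 = 26 distinct.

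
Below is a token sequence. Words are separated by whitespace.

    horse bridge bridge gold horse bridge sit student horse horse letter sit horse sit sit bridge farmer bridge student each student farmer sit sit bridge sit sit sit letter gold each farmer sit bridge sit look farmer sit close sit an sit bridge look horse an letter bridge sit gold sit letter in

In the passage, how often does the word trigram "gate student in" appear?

0

Scanning the 51 overlapping trigram windows for "gate student in":
  (none found)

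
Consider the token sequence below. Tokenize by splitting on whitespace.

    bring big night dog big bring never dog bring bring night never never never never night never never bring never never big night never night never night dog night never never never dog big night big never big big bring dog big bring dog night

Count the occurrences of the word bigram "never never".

Scanning the 44 overlapping bigram windows for "never never":
  position 12–13: never never
  position 13–14: never never
  position 14–15: never never
  position 17–18: never never
  position 20–21: never never
  position 30–31: never never
  position 31–32: never never

7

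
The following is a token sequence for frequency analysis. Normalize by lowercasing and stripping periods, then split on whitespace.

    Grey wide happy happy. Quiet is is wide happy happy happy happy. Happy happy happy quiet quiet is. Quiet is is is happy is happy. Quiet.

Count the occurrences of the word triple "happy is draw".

Scanning the 24 overlapping trigram windows for "happy is draw":
  (none found)

0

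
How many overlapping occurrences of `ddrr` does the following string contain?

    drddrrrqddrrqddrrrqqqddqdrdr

Sliding a length-4 window over the 28 characters (25 positions):
  position 3–6: ddrr
  position 9–12: ddrr
  position 14–17: ddrr

3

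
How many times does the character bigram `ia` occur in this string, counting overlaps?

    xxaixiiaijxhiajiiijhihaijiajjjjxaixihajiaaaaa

4

Sliding a length-2 window over the 45 characters (44 positions):
  position 7–8: ia
  position 13–14: ia
  position 26–27: ia
  position 40–41: ia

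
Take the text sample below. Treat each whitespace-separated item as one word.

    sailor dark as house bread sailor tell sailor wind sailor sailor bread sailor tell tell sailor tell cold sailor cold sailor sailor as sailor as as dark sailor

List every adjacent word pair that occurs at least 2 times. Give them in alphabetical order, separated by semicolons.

bread sailor; cold sailor; sailor as; sailor sailor; sailor tell; tell sailor

Bigram counts meeting the condition (at least 2 times):
  bread sailor: 2
  cold sailor: 2
  sailor as: 2
  sailor sailor: 2
  sailor tell: 3
  tell sailor: 2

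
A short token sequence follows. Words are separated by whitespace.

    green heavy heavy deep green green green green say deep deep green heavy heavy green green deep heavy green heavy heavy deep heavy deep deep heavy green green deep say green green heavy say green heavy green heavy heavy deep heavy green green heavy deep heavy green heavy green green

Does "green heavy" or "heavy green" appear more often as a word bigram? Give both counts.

"green heavy": 8 occurrences
"heavy green": 7 occurrences

"green heavy" (8 vs 7)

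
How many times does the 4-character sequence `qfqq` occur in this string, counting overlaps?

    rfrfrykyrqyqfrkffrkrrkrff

Sliding a length-4 window over the 25 characters (22 positions):
  (no match at any position)

0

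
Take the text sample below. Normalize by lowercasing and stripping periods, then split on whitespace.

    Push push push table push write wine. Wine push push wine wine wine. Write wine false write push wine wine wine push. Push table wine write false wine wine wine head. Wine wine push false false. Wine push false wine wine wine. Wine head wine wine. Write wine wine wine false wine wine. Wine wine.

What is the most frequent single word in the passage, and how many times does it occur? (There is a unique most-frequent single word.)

"wine", 29 times

Unigram frequencies (highest first):
  wine: 29
  push: 11
  false: 6
  write: 5
  table: 2
  head: 2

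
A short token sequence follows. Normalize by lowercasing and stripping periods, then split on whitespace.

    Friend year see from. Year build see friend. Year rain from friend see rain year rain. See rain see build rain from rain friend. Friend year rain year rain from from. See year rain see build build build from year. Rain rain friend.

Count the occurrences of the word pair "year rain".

Scanning the 42 overlapping bigram windows for "year rain":
  position 9–10: year rain
  position 15–16: year rain
  position 26–27: year rain
  position 28–29: year rain
  position 33–34: year rain
  position 40–41: year rain

6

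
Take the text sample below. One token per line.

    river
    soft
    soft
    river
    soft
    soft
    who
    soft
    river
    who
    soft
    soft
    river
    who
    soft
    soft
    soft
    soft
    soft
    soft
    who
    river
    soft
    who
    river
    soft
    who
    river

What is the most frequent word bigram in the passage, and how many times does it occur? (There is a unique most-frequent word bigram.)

"soft soft", 8 times

Bigram frequencies (highest first):
  soft soft: 8
  river soft: 4
  soft who: 4
  soft river: 3
  who soft: 3
  who river: 3
  … (1 more, each ≤ 2)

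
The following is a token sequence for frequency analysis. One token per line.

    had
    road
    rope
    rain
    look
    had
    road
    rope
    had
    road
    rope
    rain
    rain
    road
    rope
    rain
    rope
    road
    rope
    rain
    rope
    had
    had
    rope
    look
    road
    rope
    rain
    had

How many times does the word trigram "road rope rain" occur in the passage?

5

Scanning the 27 overlapping trigram windows for "road rope rain":
  position 2–4: road rope rain
  position 10–12: road rope rain
  position 14–16: road rope rain
  position 18–20: road rope rain
  position 26–28: road rope rain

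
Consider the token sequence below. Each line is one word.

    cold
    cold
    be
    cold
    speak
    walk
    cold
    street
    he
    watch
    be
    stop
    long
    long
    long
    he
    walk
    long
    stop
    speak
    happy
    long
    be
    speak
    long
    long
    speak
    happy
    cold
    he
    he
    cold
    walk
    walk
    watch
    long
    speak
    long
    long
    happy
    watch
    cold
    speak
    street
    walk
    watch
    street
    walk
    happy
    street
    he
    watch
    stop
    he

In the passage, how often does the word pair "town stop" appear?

0

Scanning the 53 overlapping bigram windows for "town stop":
  (none found)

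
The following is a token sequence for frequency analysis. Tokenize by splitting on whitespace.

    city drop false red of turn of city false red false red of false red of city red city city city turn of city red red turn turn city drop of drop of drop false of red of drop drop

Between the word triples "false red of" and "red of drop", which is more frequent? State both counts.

"false red of" (3 vs 1)

"false red of": 3 occurrences
"red of drop": 1 occurrence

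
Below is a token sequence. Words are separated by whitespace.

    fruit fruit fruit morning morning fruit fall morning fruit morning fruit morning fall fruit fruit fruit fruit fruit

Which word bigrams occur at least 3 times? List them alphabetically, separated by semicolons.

fruit fruit; fruit morning; morning fruit

Bigram counts meeting the condition (at least 3 times):
  fruit fruit: 6
  fruit morning: 3
  morning fruit: 3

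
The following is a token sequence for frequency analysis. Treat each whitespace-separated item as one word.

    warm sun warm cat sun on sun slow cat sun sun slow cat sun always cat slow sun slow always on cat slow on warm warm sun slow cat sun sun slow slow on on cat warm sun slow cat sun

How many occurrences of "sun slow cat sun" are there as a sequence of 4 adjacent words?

4

Scanning the 38 overlapping 4-gram windows for "sun slow cat sun":
  position 7–10: sun slow cat sun
  position 11–14: sun slow cat sun
  position 27–30: sun slow cat sun
  position 38–41: sun slow cat sun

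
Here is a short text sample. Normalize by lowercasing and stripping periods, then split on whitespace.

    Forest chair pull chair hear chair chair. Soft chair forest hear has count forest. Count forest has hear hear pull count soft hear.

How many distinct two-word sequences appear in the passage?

23 tokens → 22 bigram windows in total.
Repeated bigrams (each contributes count−1 duplicates):
  count forest: 2
1 duplicate windows → 22 − 1 = 21 distinct.

21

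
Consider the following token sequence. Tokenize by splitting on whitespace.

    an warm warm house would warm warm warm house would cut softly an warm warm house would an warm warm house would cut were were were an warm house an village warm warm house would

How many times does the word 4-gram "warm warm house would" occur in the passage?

5

Scanning the 32 overlapping 4-gram windows for "warm warm house would":
  position 2–5: warm warm house would
  position 7–10: warm warm house would
  position 14–17: warm warm house would
  position 19–22: warm warm house would
  position 32–35: warm warm house would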